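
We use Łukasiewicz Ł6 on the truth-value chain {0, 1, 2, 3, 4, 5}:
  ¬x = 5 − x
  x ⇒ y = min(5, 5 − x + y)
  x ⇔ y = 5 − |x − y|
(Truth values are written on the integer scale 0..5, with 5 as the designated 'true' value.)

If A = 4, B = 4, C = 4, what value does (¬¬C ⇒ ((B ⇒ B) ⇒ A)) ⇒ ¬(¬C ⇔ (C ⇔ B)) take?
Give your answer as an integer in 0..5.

¬C = ¬4 = 1
¬¬C = ¬1 = 4
B ⇒ B = 4 ⇒ 4 = 5
(B ⇒ B) ⇒ A = 5 ⇒ 4 = 4
¬¬C ⇒ ((B ⇒ B) ⇒ A) = 4 ⇒ 4 = 5
¬C = ¬4 = 1
C ⇔ B = 4 ⇔ 4 = 5
¬C ⇔ (C ⇔ B) = 1 ⇔ 5 = 1
¬(¬C ⇔ (C ⇔ B)) = ¬1 = 4
(¬¬C ⇒ ((B ⇒ B) ⇒ A)) ⇒ ¬(¬C ⇔ (C ⇔ B)) = 5 ⇒ 4 = 4

4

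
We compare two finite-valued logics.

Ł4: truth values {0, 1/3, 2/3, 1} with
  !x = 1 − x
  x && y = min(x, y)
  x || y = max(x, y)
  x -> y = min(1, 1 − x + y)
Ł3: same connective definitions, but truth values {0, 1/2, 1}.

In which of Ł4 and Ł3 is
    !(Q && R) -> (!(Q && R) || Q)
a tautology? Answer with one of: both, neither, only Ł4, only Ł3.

In Ł4: every assignment gives 1 — tautology.
In Ł3: every assignment gives 1 — tautology.

both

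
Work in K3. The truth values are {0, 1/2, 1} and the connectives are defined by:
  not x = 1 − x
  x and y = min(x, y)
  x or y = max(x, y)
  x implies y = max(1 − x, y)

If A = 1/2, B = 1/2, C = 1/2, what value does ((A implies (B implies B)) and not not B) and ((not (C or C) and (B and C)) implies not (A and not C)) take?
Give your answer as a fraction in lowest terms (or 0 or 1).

1/2

B implies B = 1/2 implies 1/2 = 1/2
A implies (B implies B) = 1/2 implies 1/2 = 1/2
not B = not 1/2 = 1/2
not not B = not 1/2 = 1/2
(A implies (B implies B)) and not not B = 1/2 and 1/2 = 1/2
C or C = 1/2 or 1/2 = 1/2
not (C or C) = not 1/2 = 1/2
B and C = 1/2 and 1/2 = 1/2
not (C or C) and (B and C) = 1/2 and 1/2 = 1/2
not C = not 1/2 = 1/2
A and not C = 1/2 and 1/2 = 1/2
not (A and not C) = not 1/2 = 1/2
(not (C or C) and (B and C)) implies not (A and not C) = 1/2 implies 1/2 = 1/2
((A implies (B implies B)) and not not B) and ((not (C or C) and (B and C)) implies not (A and not C)) = 1/2 and 1/2 = 1/2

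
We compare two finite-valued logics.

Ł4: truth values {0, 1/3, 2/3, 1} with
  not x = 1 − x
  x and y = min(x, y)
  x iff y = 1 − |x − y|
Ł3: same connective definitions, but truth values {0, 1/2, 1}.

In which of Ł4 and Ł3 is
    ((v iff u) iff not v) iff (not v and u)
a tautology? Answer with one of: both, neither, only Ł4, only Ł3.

neither

In Ł4: at u = 0, v = 0 the value is 0 — not a tautology.
In Ł3: at u = 0, v = 0 the value is 0 — not a tautology.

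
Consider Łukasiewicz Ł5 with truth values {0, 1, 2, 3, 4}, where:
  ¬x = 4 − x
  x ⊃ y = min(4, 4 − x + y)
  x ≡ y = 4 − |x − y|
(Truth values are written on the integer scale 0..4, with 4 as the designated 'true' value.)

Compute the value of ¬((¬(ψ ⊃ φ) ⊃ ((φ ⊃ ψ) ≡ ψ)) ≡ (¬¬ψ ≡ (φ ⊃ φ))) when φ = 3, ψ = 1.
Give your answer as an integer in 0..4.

3

ψ ⊃ φ = 1 ⊃ 3 = 4
¬(ψ ⊃ φ) = ¬4 = 0
φ ⊃ ψ = 3 ⊃ 1 = 2
(φ ⊃ ψ) ≡ ψ = 2 ≡ 1 = 3
¬(ψ ⊃ φ) ⊃ ((φ ⊃ ψ) ≡ ψ) = 0 ⊃ 3 = 4
¬ψ = ¬1 = 3
¬¬ψ = ¬3 = 1
φ ⊃ φ = 3 ⊃ 3 = 4
¬¬ψ ≡ (φ ⊃ φ) = 1 ≡ 4 = 1
(¬(ψ ⊃ φ) ⊃ ((φ ⊃ ψ) ≡ ψ)) ≡ (¬¬ψ ≡ (φ ⊃ φ)) = 4 ≡ 1 = 1
¬((¬(ψ ⊃ φ) ⊃ ((φ ⊃ ψ) ≡ ψ)) ≡ (¬¬ψ ≡ (φ ⊃ φ))) = ¬1 = 3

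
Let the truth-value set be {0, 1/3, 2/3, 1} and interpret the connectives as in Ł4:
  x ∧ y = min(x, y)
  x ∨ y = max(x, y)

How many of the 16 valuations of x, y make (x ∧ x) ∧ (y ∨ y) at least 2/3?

x = 0, y = 0 ↦ 0  <
x = 0, y = 1/3 ↦ 0  <
x = 0, y = 2/3 ↦ 0  <
x = 0, y = 1 ↦ 0  <
x = 1/3, y = 0 ↦ 0  <
x = 1/3, y = 1/3 ↦ 1/3  <
x = 1/3, y = 2/3 ↦ 1/3  <
x = 1/3, y = 1 ↦ 1/3  <
x = 2/3, y = 0 ↦ 0  <
x = 2/3, y = 1/3 ↦ 1/3  <
x = 2/3, y = 2/3 ↦ 2/3  ≥
x = 2/3, y = 1 ↦ 2/3  ≥
x = 1, y = 0 ↦ 0  <
x = 1, y = 1/3 ↦ 1/3  <
x = 1, y = 2/3 ↦ 2/3  ≥
x = 1, y = 1 ↦ 1  ≥
So 4 of the 16 assignments meet the threshold.

4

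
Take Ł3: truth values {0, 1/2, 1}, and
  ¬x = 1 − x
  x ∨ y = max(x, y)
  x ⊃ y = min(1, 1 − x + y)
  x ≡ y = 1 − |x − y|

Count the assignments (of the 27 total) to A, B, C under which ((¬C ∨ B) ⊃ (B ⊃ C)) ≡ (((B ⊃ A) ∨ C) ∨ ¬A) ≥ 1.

value 1: 19 assignments (counts)
value 1/2: 6 assignments
value 0: 2 assignments
So 19 of the 27 assignments meet the threshold.

19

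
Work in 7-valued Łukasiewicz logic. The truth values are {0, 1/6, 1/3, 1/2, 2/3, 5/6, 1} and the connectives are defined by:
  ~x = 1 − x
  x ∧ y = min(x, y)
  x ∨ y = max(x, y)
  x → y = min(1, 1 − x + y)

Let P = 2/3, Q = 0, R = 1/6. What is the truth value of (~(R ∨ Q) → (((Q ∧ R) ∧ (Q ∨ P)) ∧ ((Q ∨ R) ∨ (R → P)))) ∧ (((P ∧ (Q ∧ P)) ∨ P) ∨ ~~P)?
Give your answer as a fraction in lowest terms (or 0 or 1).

R ∨ Q = 1/6 ∨ 0 = 1/6
~(R ∨ Q) = ~1/6 = 5/6
Q ∧ R = 0 ∧ 1/6 = 0
Q ∨ P = 0 ∨ 2/3 = 2/3
(Q ∧ R) ∧ (Q ∨ P) = 0 ∧ 2/3 = 0
Q ∨ R = 0 ∨ 1/6 = 1/6
R → P = 1/6 → 2/3 = 1
(Q ∨ R) ∨ (R → P) = 1/6 ∨ 1 = 1
((Q ∧ R) ∧ (Q ∨ P)) ∧ ((Q ∨ R) ∨ (R → P)) = 0 ∧ 1 = 0
~(R ∨ Q) → (((Q ∧ R) ∧ (Q ∨ P)) ∧ ((Q ∨ R) ∨ (R → P))) = 5/6 → 0 = 1/6
Q ∧ P = 0 ∧ 2/3 = 0
P ∧ (Q ∧ P) = 2/3 ∧ 0 = 0
(P ∧ (Q ∧ P)) ∨ P = 0 ∨ 2/3 = 2/3
~P = ~2/3 = 1/3
~~P = ~1/3 = 2/3
((P ∧ (Q ∧ P)) ∨ P) ∨ ~~P = 2/3 ∨ 2/3 = 2/3
(~(R ∨ Q) → (((Q ∧ R) ∧ (Q ∨ P)) ∧ ((Q ∨ R) ∨ (R → P)))) ∧ (((P ∧ (Q ∧ P)) ∨ P) ∨ ~~P) = 1/6 ∧ 2/3 = 1/6

1/6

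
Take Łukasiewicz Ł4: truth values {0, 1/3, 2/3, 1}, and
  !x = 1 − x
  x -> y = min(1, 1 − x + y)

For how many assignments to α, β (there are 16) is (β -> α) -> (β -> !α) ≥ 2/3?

14

α = 0, β = 0 ↦ 1  ≥
α = 0, β = 1/3 ↦ 1  ≥
α = 0, β = 2/3 ↦ 1  ≥
α = 0, β = 1 ↦ 1  ≥
α = 1/3, β = 0 ↦ 1  ≥
α = 1/3, β = 1/3 ↦ 1  ≥
α = 1/3, β = 2/3 ↦ 1  ≥
α = 1/3, β = 1 ↦ 1  ≥
α = 2/3, β = 0 ↦ 1  ≥
α = 2/3, β = 1/3 ↦ 1  ≥
α = 2/3, β = 2/3 ↦ 2/3  ≥
α = 2/3, β = 1 ↦ 2/3  ≥
α = 1, β = 0 ↦ 1  ≥
α = 1, β = 1/3 ↦ 2/3  ≥
α = 1, β = 2/3 ↦ 1/3  <
α = 1, β = 1 ↦ 0  <
So 14 of the 16 assignments meet the threshold.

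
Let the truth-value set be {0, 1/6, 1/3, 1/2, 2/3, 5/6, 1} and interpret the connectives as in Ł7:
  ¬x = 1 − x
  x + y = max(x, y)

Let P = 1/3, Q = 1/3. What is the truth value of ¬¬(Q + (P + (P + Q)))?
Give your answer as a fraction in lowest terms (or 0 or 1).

1/3

P + Q = 1/3 + 1/3 = 1/3
P + (P + Q) = 1/3 + 1/3 = 1/3
Q + (P + (P + Q)) = 1/3 + 1/3 = 1/3
¬(Q + (P + (P + Q))) = ¬1/3 = 2/3
¬¬(Q + (P + (P + Q))) = ¬2/3 = 1/3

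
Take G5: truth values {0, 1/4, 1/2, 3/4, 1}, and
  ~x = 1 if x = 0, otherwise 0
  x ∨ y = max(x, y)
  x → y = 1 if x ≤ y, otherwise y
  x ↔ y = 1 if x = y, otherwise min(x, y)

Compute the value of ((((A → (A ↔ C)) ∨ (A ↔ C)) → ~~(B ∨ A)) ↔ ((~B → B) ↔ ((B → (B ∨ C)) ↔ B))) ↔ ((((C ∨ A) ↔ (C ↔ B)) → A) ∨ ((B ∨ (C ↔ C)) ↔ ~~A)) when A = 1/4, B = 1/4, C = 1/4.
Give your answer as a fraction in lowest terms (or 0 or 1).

A ↔ C = 1/4 ↔ 1/4 = 1
A → (A ↔ C) = 1/4 → 1 = 1
A ↔ C = 1/4 ↔ 1/4 = 1
(A → (A ↔ C)) ∨ (A ↔ C) = 1 ∨ 1 = 1
B ∨ A = 1/4 ∨ 1/4 = 1/4
~(B ∨ A) = ~1/4 = 0
~~(B ∨ A) = ~0 = 1
((A → (A ↔ C)) ∨ (A ↔ C)) → ~~(B ∨ A) = 1 → 1 = 1
~B = ~1/4 = 0
~B → B = 0 → 1/4 = 1
B ∨ C = 1/4 ∨ 1/4 = 1/4
B → (B ∨ C) = 1/4 → 1/4 = 1
(B → (B ∨ C)) ↔ B = 1 ↔ 1/4 = 1/4
(~B → B) ↔ ((B → (B ∨ C)) ↔ B) = 1 ↔ 1/4 = 1/4
(((A → (A ↔ C)) ∨ (A ↔ C)) → ~~(B ∨ A)) ↔ ((~B → B) ↔ ((B → (B ∨ C)) ↔ B)) = 1 ↔ 1/4 = 1/4
C ∨ A = 1/4 ∨ 1/4 = 1/4
C ↔ B = 1/4 ↔ 1/4 = 1
(C ∨ A) ↔ (C ↔ B) = 1/4 ↔ 1 = 1/4
((C ∨ A) ↔ (C ↔ B)) → A = 1/4 → 1/4 = 1
C ↔ C = 1/4 ↔ 1/4 = 1
B ∨ (C ↔ C) = 1/4 ∨ 1 = 1
~A = ~1/4 = 0
~~A = ~0 = 1
(B ∨ (C ↔ C)) ↔ ~~A = 1 ↔ 1 = 1
(((C ∨ A) ↔ (C ↔ B)) → A) ∨ ((B ∨ (C ↔ C)) ↔ ~~A) = 1 ∨ 1 = 1
((((A → (A ↔ C)) ∨ (A ↔ C)) → ~~(B ∨ A)) ↔ ((~B → B) ↔ ((B → (B ∨ C)) ↔ B))) ↔ ((((C ∨ A) ↔ (C ↔ B)) → A) ∨ ((B ∨ (C ↔ C)) ↔ ~~A)) = 1/4 ↔ 1 = 1/4

1/4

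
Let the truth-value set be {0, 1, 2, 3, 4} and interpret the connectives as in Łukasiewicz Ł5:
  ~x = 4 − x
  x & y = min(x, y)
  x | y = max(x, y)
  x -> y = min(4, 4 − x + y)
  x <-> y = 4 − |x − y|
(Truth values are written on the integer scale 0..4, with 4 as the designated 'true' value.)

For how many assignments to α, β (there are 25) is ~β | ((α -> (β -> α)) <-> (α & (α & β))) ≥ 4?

value 4: 6 assignments (counts)
value 3: 8 assignments
value 2: 7 assignments
value 1: 3 assignments
value 0: 1 assignment
So 6 of the 25 assignments meet the threshold.

6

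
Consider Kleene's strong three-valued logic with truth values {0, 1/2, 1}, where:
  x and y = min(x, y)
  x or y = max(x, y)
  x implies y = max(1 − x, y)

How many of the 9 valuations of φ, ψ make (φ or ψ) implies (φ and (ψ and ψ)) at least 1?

2

φ = 0, ψ = 0 ↦ 1  ≥
φ = 0, ψ = 1/2 ↦ 1/2  <
φ = 0, ψ = 1 ↦ 0  <
φ = 1/2, ψ = 0 ↦ 1/2  <
φ = 1/2, ψ = 1/2 ↦ 1/2  <
φ = 1/2, ψ = 1 ↦ 1/2  <
φ = 1, ψ = 0 ↦ 0  <
φ = 1, ψ = 1/2 ↦ 1/2  <
φ = 1, ψ = 1 ↦ 1  ≥
So 2 of the 9 assignments meet the threshold.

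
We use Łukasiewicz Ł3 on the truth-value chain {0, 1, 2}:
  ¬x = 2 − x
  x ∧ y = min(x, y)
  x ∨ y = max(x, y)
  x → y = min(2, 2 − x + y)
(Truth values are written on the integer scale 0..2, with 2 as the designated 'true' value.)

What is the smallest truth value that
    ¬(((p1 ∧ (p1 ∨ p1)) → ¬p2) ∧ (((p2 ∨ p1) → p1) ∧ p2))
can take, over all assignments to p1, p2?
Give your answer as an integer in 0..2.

Take p1 = 0, p2 = 1:
p1 ∨ p1 = 0 ∨ 0 = 0
p1 ∧ (p1 ∨ p1) = 0 ∧ 0 = 0
¬p2 = ¬1 = 1
(p1 ∧ (p1 ∨ p1)) → ¬p2 = 0 → 1 = 2
p2 ∨ p1 = 1 ∨ 0 = 1
(p2 ∨ p1) → p1 = 1 → 0 = 1
((p2 ∨ p1) → p1) ∧ p2 = 1 ∧ 1 = 1
((p1 ∧ (p1 ∨ p1)) → ¬p2) ∧ (((p2 ∨ p1) → p1) ∧ p2) = 2 ∧ 1 = 1
¬(((p1 ∧ (p1 ∨ p1)) → ¬p2) ∧ (((p2 ∨ p1) → p1) ∧ p2)) = ¬1 = 1
No assignment yields a value below 1, so this is the minimum.

1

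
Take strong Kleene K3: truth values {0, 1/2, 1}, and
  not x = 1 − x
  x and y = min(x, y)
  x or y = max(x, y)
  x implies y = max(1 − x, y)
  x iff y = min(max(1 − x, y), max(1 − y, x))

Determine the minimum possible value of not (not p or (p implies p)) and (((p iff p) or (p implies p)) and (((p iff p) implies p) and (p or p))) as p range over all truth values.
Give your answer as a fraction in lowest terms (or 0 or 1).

Take p = 0:
not p = not 0 = 1
p implies p = 0 implies 0 = 1
not p or (p implies p) = 1 or 1 = 1
not (not p or (p implies p)) = not 1 = 0
p iff p = 0 iff 0 = 1
p implies p = 0 implies 0 = 1
(p iff p) or (p implies p) = 1 or 1 = 1
p iff p = 0 iff 0 = 1
(p iff p) implies p = 1 implies 0 = 0
p or p = 0 or 0 = 0
((p iff p) implies p) and (p or p) = 0 and 0 = 0
((p iff p) or (p implies p)) and (((p iff p) implies p) and (p or p)) = 1 and 0 = 0
not (not p or (p implies p)) and (((p iff p) or (p implies p)) and (((p iff p) implies p) and (p or p))) = 0 and 0 = 0
No assignment yields a value below 0, so this is the minimum.

0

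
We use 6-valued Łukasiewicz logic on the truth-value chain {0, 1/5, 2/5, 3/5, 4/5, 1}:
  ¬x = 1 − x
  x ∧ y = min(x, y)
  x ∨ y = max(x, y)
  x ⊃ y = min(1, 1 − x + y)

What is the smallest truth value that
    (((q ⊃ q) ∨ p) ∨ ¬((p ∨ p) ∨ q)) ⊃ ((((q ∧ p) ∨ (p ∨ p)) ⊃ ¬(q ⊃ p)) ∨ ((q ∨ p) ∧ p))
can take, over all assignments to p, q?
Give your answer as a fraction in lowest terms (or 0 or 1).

Take p = 2/5, q = 0:
q ⊃ q = 0 ⊃ 0 = 1
(q ⊃ q) ∨ p = 1 ∨ 2/5 = 1
p ∨ p = 2/5 ∨ 2/5 = 2/5
(p ∨ p) ∨ q = 2/5 ∨ 0 = 2/5
¬((p ∨ p) ∨ q) = ¬2/5 = 3/5
((q ⊃ q) ∨ p) ∨ ¬((p ∨ p) ∨ q) = 1 ∨ 3/5 = 1
q ∧ p = 0 ∧ 2/5 = 0
p ∨ p = 2/5 ∨ 2/5 = 2/5
(q ∧ p) ∨ (p ∨ p) = 0 ∨ 2/5 = 2/5
q ⊃ p = 0 ⊃ 2/5 = 1
¬(q ⊃ p) = ¬1 = 0
((q ∧ p) ∨ (p ∨ p)) ⊃ ¬(q ⊃ p) = 2/5 ⊃ 0 = 3/5
q ∨ p = 0 ∨ 2/5 = 2/5
(q ∨ p) ∧ p = 2/5 ∧ 2/5 = 2/5
(((q ∧ p) ∨ (p ∨ p)) ⊃ ¬(q ⊃ p)) ∨ ((q ∨ p) ∧ p) = 3/5 ∨ 2/5 = 3/5
(((q ⊃ q) ∨ p) ∨ ¬((p ∨ p) ∨ q)) ⊃ ((((q ∧ p) ∨ (p ∨ p)) ⊃ ¬(q ⊃ p)) ∨ ((q ∨ p) ∧ p)) = 1 ⊃ 3/5 = 3/5
No assignment yields a value below 3/5, so this is the minimum.

3/5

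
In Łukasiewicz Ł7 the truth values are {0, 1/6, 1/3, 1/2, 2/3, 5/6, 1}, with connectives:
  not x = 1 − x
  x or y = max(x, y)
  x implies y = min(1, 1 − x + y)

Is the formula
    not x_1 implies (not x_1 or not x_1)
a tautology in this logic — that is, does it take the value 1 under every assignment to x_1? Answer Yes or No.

x_1 = 0 ↦ 1
x_1 = 1/6 ↦ 1
x_1 = 1/3 ↦ 1
x_1 = 1/2 ↦ 1
x_1 = 2/3 ↦ 1
x_1 = 5/6 ↦ 1
x_1 = 1 ↦ 1
Every assignment gives a value ≥ 1.

Yes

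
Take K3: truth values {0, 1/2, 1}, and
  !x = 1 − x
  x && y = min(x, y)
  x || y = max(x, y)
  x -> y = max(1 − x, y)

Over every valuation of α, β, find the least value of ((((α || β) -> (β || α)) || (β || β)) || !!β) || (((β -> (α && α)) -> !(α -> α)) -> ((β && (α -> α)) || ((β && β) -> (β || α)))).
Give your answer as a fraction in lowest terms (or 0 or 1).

1/2

Take α = 0, β = 1/2:
α || β = 0 || 1/2 = 1/2
β || α = 1/2 || 0 = 1/2
(α || β) -> (β || α) = 1/2 -> 1/2 = 1/2
β || β = 1/2 || 1/2 = 1/2
((α || β) -> (β || α)) || (β || β) = 1/2 || 1/2 = 1/2
!β = !1/2 = 1/2
!!β = !1/2 = 1/2
(((α || β) -> (β || α)) || (β || β)) || !!β = 1/2 || 1/2 = 1/2
α && α = 0 && 0 = 0
β -> (α && α) = 1/2 -> 0 = 1/2
α -> α = 0 -> 0 = 1
!(α -> α) = !1 = 0
(β -> (α && α)) -> !(α -> α) = 1/2 -> 0 = 1/2
α -> α = 0 -> 0 = 1
β && (α -> α) = 1/2 && 1 = 1/2
β && β = 1/2 && 1/2 = 1/2
β || α = 1/2 || 0 = 1/2
(β && β) -> (β || α) = 1/2 -> 1/2 = 1/2
(β && (α -> α)) || ((β && β) -> (β || α)) = 1/2 || 1/2 = 1/2
((β -> (α && α)) -> !(α -> α)) -> ((β && (α -> α)) || ((β && β) -> (β || α))) = 1/2 -> 1/2 = 1/2
((((α || β) -> (β || α)) || (β || β)) || !!β) || (((β -> (α && α)) -> !(α -> α)) -> ((β && (α -> α)) || ((β && β) -> (β || α)))) = 1/2 || 1/2 = 1/2
No assignment yields a value below 1/2, so this is the minimum.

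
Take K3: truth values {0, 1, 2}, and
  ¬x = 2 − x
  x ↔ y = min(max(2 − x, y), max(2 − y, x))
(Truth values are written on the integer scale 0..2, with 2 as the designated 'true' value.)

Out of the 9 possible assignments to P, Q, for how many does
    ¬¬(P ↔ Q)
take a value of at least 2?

P = 0, Q = 0 ↦ 2  ≥
P = 0, Q = 1 ↦ 1  <
P = 0, Q = 2 ↦ 0  <
P = 1, Q = 0 ↦ 1  <
P = 1, Q = 1 ↦ 1  <
P = 1, Q = 2 ↦ 1  <
P = 2, Q = 0 ↦ 0  <
P = 2, Q = 1 ↦ 1  <
P = 2, Q = 2 ↦ 2  ≥
So 2 of the 9 assignments meet the threshold.

2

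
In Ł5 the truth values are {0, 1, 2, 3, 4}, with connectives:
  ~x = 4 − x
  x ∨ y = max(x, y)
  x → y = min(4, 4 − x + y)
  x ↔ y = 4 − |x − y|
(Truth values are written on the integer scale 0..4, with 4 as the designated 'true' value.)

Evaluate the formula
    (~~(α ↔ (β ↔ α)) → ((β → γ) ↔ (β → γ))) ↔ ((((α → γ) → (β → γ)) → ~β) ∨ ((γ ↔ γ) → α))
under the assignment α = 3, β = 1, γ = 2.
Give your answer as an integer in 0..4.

3

β ↔ α = 1 ↔ 3 = 2
α ↔ (β ↔ α) = 3 ↔ 2 = 3
~(α ↔ (β ↔ α)) = ~3 = 1
~~(α ↔ (β ↔ α)) = ~1 = 3
β → γ = 1 → 2 = 4
β → γ = 1 → 2 = 4
(β → γ) ↔ (β → γ) = 4 ↔ 4 = 4
~~(α ↔ (β ↔ α)) → ((β → γ) ↔ (β → γ)) = 3 → 4 = 4
α → γ = 3 → 2 = 3
β → γ = 1 → 2 = 4
(α → γ) → (β → γ) = 3 → 4 = 4
~β = ~1 = 3
((α → γ) → (β → γ)) → ~β = 4 → 3 = 3
γ ↔ γ = 2 ↔ 2 = 4
(γ ↔ γ) → α = 4 → 3 = 3
(((α → γ) → (β → γ)) → ~β) ∨ ((γ ↔ γ) → α) = 3 ∨ 3 = 3
(~~(α ↔ (β ↔ α)) → ((β → γ) ↔ (β → γ))) ↔ ((((α → γ) → (β → γ)) → ~β) ∨ ((γ ↔ γ) → α)) = 4 ↔ 3 = 3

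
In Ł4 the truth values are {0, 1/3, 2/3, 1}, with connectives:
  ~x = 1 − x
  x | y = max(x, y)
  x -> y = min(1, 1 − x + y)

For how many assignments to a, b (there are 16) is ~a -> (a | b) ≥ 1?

a = 0, b = 0 ↦ 0  <
a = 0, b = 1/3 ↦ 1/3  <
a = 0, b = 2/3 ↦ 2/3  <
a = 0, b = 1 ↦ 1  ≥
a = 1/3, b = 0 ↦ 2/3  <
a = 1/3, b = 1/3 ↦ 2/3  <
a = 1/3, b = 2/3 ↦ 1  ≥
a = 1/3, b = 1 ↦ 1  ≥
a = 2/3, b = 0 ↦ 1  ≥
a = 2/3, b = 1/3 ↦ 1  ≥
a = 2/3, b = 2/3 ↦ 1  ≥
a = 2/3, b = 1 ↦ 1  ≥
a = 1, b = 0 ↦ 1  ≥
a = 1, b = 1/3 ↦ 1  ≥
a = 1, b = 2/3 ↦ 1  ≥
a = 1, b = 1 ↦ 1  ≥
So 11 of the 16 assignments meet the threshold.

11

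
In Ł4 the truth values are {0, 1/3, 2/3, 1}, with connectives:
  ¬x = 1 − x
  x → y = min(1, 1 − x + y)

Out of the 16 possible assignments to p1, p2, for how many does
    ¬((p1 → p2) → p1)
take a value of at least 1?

4

p1 = 0, p2 = 0 ↦ 1  ≥
p1 = 0, p2 = 1/3 ↦ 1  ≥
p1 = 0, p2 = 2/3 ↦ 1  ≥
p1 = 0, p2 = 1 ↦ 1  ≥
p1 = 1/3, p2 = 0 ↦ 1/3  <
p1 = 1/3, p2 = 1/3 ↦ 2/3  <
p1 = 1/3, p2 = 2/3 ↦ 2/3  <
p1 = 1/3, p2 = 1 ↦ 2/3  <
p1 = 2/3, p2 = 0 ↦ 0  <
p1 = 2/3, p2 = 1/3 ↦ 0  <
p1 = 2/3, p2 = 2/3 ↦ 1/3  <
p1 = 2/3, p2 = 1 ↦ 1/3  <
p1 = 1, p2 = 0 ↦ 0  <
p1 = 1, p2 = 1/3 ↦ 0  <
p1 = 1, p2 = 2/3 ↦ 0  <
p1 = 1, p2 = 1 ↦ 0  <
So 4 of the 16 assignments meet the threshold.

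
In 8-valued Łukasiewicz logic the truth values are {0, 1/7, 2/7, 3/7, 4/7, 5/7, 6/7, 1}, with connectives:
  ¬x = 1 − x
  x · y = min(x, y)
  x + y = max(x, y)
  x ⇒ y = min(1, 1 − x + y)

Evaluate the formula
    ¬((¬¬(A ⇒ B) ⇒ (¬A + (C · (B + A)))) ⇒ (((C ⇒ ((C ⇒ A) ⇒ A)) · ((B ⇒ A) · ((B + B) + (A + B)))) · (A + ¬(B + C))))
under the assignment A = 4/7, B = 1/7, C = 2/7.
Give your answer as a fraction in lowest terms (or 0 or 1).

2/7

A ⇒ B = 4/7 ⇒ 1/7 = 4/7
¬(A ⇒ B) = ¬4/7 = 3/7
¬¬(A ⇒ B) = ¬3/7 = 4/7
¬A = ¬4/7 = 3/7
B + A = 1/7 + 4/7 = 4/7
C · (B + A) = 2/7 · 4/7 = 2/7
¬A + (C · (B + A)) = 3/7 + 2/7 = 3/7
¬¬(A ⇒ B) ⇒ (¬A + (C · (B + A))) = 4/7 ⇒ 3/7 = 6/7
C ⇒ A = 2/7 ⇒ 4/7 = 1
(C ⇒ A) ⇒ A = 1 ⇒ 4/7 = 4/7
C ⇒ ((C ⇒ A) ⇒ A) = 2/7 ⇒ 4/7 = 1
B ⇒ A = 1/7 ⇒ 4/7 = 1
B + B = 1/7 + 1/7 = 1/7
A + B = 4/7 + 1/7 = 4/7
(B + B) + (A + B) = 1/7 + 4/7 = 4/7
(B ⇒ A) · ((B + B) + (A + B)) = 1 · 4/7 = 4/7
(C ⇒ ((C ⇒ A) ⇒ A)) · ((B ⇒ A) · ((B + B) + (A + B))) = 1 · 4/7 = 4/7
B + C = 1/7 + 2/7 = 2/7
¬(B + C) = ¬2/7 = 5/7
A + ¬(B + C) = 4/7 + 5/7 = 5/7
((C ⇒ ((C ⇒ A) ⇒ A)) · ((B ⇒ A) · ((B + B) + (A + B)))) · (A + ¬(B + C)) = 4/7 · 5/7 = 4/7
(¬¬(A ⇒ B) ⇒ (¬A + (C · (B + A)))) ⇒ (((C ⇒ ((C ⇒ A) ⇒ A)) · ((B ⇒ A) · ((B + B) + (A + B)))) · (A + ¬(B + C))) = 6/7 ⇒ 4/7 = 5/7
¬((¬¬(A ⇒ B) ⇒ (¬A + (C · (B + A)))) ⇒ (((C ⇒ ((C ⇒ A) ⇒ A)) · ((B ⇒ A) · ((B + B) + (A + B)))) · (A + ¬(B + C)))) = ¬5/7 = 2/7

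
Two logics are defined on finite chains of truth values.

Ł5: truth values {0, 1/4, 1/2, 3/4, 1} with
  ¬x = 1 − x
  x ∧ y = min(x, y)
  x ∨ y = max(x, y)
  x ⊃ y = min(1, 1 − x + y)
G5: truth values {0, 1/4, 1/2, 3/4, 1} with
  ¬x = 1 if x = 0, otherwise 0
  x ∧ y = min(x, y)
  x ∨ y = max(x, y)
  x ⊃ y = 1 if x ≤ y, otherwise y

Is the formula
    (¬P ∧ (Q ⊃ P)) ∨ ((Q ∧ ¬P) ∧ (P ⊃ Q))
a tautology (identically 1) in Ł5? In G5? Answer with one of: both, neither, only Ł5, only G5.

neither

In Ł5: at P = 0, Q = 1/4 the value is 3/4 — not a tautology.
In G5: at P = 0, Q = 1/4 the value is 1/4 — not a tautology.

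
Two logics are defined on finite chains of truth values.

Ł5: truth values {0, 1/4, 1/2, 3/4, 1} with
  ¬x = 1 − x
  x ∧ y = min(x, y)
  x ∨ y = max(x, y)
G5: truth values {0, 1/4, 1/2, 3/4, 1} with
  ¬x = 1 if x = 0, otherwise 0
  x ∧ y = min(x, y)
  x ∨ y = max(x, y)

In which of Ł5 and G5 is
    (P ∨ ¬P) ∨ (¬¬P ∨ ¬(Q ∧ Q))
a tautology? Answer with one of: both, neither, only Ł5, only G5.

In Ł5: at P = 1/4, Q = 1/4 the value is 3/4 — not a tautology.
In G5: every assignment gives 1 — tautology.

only G5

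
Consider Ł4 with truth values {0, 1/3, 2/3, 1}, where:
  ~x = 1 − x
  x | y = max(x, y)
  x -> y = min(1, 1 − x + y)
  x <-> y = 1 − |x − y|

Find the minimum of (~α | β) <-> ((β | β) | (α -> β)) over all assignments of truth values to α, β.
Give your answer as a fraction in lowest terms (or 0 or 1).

Take α = 1/3, β = 1/3:
~α = ~1/3 = 2/3
~α | β = 2/3 | 1/3 = 2/3
β | β = 1/3 | 1/3 = 1/3
α -> β = 1/3 -> 1/3 = 1
(β | β) | (α -> β) = 1/3 | 1 = 1
(~α | β) <-> ((β | β) | (α -> β)) = 2/3 <-> 1 = 2/3
No assignment yields a value below 2/3, so this is the minimum.

2/3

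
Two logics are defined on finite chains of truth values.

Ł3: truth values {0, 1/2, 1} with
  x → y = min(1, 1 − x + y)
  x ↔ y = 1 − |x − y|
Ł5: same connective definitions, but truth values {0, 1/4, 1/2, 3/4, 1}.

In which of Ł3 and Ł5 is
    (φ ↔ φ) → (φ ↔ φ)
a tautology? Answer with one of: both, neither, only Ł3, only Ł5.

both

In Ł3: every assignment gives 1 — tautology.
In Ł5: every assignment gives 1 — tautology.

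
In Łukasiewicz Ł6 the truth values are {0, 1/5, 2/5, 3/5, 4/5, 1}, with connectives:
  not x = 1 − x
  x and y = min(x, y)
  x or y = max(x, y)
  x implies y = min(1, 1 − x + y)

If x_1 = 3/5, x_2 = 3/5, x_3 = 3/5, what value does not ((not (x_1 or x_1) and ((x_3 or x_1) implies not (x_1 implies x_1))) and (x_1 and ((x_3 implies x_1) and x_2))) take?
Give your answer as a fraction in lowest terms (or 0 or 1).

3/5

x_1 or x_1 = 3/5 or 3/5 = 3/5
not (x_1 or x_1) = not 3/5 = 2/5
x_3 or x_1 = 3/5 or 3/5 = 3/5
x_1 implies x_1 = 3/5 implies 3/5 = 1
not (x_1 implies x_1) = not 1 = 0
(x_3 or x_1) implies not (x_1 implies x_1) = 3/5 implies 0 = 2/5
not (x_1 or x_1) and ((x_3 or x_1) implies not (x_1 implies x_1)) = 2/5 and 2/5 = 2/5
x_3 implies x_1 = 3/5 implies 3/5 = 1
(x_3 implies x_1) and x_2 = 1 and 3/5 = 3/5
x_1 and ((x_3 implies x_1) and x_2) = 3/5 and 3/5 = 3/5
(not (x_1 or x_1) and ((x_3 or x_1) implies not (x_1 implies x_1))) and (x_1 and ((x_3 implies x_1) and x_2)) = 2/5 and 3/5 = 2/5
not ((not (x_1 or x_1) and ((x_3 or x_1) implies not (x_1 implies x_1))) and (x_1 and ((x_3 implies x_1) and x_2))) = not 2/5 = 3/5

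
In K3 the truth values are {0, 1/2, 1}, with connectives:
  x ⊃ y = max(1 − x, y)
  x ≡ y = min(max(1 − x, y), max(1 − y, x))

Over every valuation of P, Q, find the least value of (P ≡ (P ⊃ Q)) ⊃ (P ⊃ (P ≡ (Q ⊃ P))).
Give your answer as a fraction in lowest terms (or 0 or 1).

Take P = 1/2, Q = 0:
P ⊃ Q = 1/2 ⊃ 0 = 1/2
P ≡ (P ⊃ Q) = 1/2 ≡ 1/2 = 1/2
Q ⊃ P = 0 ⊃ 1/2 = 1
P ≡ (Q ⊃ P) = 1/2 ≡ 1 = 1/2
P ⊃ (P ≡ (Q ⊃ P)) = 1/2 ⊃ 1/2 = 1/2
(P ≡ (P ⊃ Q)) ⊃ (P ⊃ (P ≡ (Q ⊃ P))) = 1/2 ⊃ 1/2 = 1/2
No assignment yields a value below 1/2, so this is the minimum.

1/2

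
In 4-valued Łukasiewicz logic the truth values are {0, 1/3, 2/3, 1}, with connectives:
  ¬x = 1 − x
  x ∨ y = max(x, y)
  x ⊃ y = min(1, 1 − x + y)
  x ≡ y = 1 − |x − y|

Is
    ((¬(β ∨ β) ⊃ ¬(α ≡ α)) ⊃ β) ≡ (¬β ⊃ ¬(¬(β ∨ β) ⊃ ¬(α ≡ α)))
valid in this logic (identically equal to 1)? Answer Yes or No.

α = 0, β = 0 ↦ 1
α = 0, β = 1/3 ↦ 1
α = 0, β = 2/3 ↦ 1
α = 0, β = 1 ↦ 1
α = 1/3, β = 0 ↦ 1
α = 1/3, β = 1/3 ↦ 1
α = 1/3, β = 2/3 ↦ 1
α = 1/3, β = 1 ↦ 1
α = 2/3, β = 0 ↦ 1
α = 2/3, β = 1/3 ↦ 1
α = 2/3, β = 2/3 ↦ 1
α = 2/3, β = 1 ↦ 1
α = 1, β = 0 ↦ 1
α = 1, β = 1/3 ↦ 1
α = 1, β = 2/3 ↦ 1
α = 1, β = 1 ↦ 1
Every assignment gives a value ≥ 1.

Yes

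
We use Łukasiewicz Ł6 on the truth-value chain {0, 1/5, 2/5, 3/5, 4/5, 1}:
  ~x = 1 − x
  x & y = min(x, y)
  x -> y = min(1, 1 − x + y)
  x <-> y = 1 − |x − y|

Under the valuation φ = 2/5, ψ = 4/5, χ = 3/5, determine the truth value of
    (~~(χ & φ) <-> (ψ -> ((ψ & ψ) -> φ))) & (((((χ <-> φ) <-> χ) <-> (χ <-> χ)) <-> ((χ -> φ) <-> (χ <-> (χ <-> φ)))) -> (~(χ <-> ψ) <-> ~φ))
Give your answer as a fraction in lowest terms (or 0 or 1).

3/5

χ & φ = 3/5 & 2/5 = 2/5
~(χ & φ) = ~2/5 = 3/5
~~(χ & φ) = ~3/5 = 2/5
ψ & ψ = 4/5 & 4/5 = 4/5
(ψ & ψ) -> φ = 4/5 -> 2/5 = 3/5
ψ -> ((ψ & ψ) -> φ) = 4/5 -> 3/5 = 4/5
~~(χ & φ) <-> (ψ -> ((ψ & ψ) -> φ)) = 2/5 <-> 4/5 = 3/5
χ <-> φ = 3/5 <-> 2/5 = 4/5
(χ <-> φ) <-> χ = 4/5 <-> 3/5 = 4/5
χ <-> χ = 3/5 <-> 3/5 = 1
((χ <-> φ) <-> χ) <-> (χ <-> χ) = 4/5 <-> 1 = 4/5
χ -> φ = 3/5 -> 2/5 = 4/5
χ <-> φ = 3/5 <-> 2/5 = 4/5
χ <-> (χ <-> φ) = 3/5 <-> 4/5 = 4/5
(χ -> φ) <-> (χ <-> (χ <-> φ)) = 4/5 <-> 4/5 = 1
(((χ <-> φ) <-> χ) <-> (χ <-> χ)) <-> ((χ -> φ) <-> (χ <-> (χ <-> φ))) = 4/5 <-> 1 = 4/5
χ <-> ψ = 3/5 <-> 4/5 = 4/5
~(χ <-> ψ) = ~4/5 = 1/5
~φ = ~2/5 = 3/5
~(χ <-> ψ) <-> ~φ = 1/5 <-> 3/5 = 3/5
((((χ <-> φ) <-> χ) <-> (χ <-> χ)) <-> ((χ -> φ) <-> (χ <-> (χ <-> φ)))) -> (~(χ <-> ψ) <-> ~φ) = 4/5 -> 3/5 = 4/5
(~~(χ & φ) <-> (ψ -> ((ψ & ψ) -> φ))) & (((((χ <-> φ) <-> χ) <-> (χ <-> χ)) <-> ((χ -> φ) <-> (χ <-> (χ <-> φ)))) -> (~(χ <-> ψ) <-> ~φ)) = 3/5 & 4/5 = 3/5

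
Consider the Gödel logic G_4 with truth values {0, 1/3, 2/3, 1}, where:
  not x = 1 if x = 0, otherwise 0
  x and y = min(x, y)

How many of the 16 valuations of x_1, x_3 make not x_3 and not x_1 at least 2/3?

x_1 = 0, x_3 = 0 ↦ 1  ≥
x_1 = 0, x_3 = 1/3 ↦ 0  <
x_1 = 0, x_3 = 2/3 ↦ 0  <
x_1 = 0, x_3 = 1 ↦ 0  <
x_1 = 1/3, x_3 = 0 ↦ 0  <
x_1 = 1/3, x_3 = 1/3 ↦ 0  <
x_1 = 1/3, x_3 = 2/3 ↦ 0  <
x_1 = 1/3, x_3 = 1 ↦ 0  <
x_1 = 2/3, x_3 = 0 ↦ 0  <
x_1 = 2/3, x_3 = 1/3 ↦ 0  <
x_1 = 2/3, x_3 = 2/3 ↦ 0  <
x_1 = 2/3, x_3 = 1 ↦ 0  <
x_1 = 1, x_3 = 0 ↦ 0  <
x_1 = 1, x_3 = 1/3 ↦ 0  <
x_1 = 1, x_3 = 2/3 ↦ 0  <
x_1 = 1, x_3 = 1 ↦ 0  <
So 1 of the 16 assignments meets the threshold.

1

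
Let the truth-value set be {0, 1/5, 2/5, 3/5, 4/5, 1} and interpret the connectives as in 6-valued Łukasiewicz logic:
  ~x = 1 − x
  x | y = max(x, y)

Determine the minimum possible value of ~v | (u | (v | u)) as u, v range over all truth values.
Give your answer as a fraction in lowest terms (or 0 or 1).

Take u = 0, v = 2/5:
~v = ~2/5 = 3/5
v | u = 2/5 | 0 = 2/5
u | (v | u) = 0 | 2/5 = 2/5
~v | (u | (v | u)) = 3/5 | 2/5 = 3/5
No assignment yields a value below 3/5, so this is the minimum.

3/5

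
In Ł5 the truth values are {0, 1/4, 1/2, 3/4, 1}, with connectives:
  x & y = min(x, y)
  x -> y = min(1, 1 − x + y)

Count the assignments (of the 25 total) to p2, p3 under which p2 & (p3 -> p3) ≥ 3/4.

value 1: 5 assignments (counts)
value 3/4: 5 assignments (counts)
value 1/2: 5 assignments
value 1/4: 5 assignments
value 0: 5 assignments
So 10 of the 25 assignments meet the threshold.

10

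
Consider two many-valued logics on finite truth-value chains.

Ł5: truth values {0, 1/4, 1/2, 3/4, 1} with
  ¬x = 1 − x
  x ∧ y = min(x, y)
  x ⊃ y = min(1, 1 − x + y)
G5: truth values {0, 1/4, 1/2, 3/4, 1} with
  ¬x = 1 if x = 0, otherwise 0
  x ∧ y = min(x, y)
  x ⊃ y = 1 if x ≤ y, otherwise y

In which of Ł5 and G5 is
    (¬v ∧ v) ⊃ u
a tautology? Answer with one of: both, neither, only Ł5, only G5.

In Ł5: at u = 0, v = 1/4 the value is 3/4 — not a tautology.
In G5: every assignment gives 1 — tautology.

only G5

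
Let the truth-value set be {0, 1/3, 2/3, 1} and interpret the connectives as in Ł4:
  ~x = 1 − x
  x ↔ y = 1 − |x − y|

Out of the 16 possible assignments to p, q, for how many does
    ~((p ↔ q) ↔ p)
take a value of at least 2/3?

p = 0, q = 0 ↦ 1  ≥
p = 0, q = 1/3 ↦ 2/3  ≥
p = 0, q = 2/3 ↦ 1/3  <
p = 0, q = 1 ↦ 0  <
p = 1/3, q = 0 ↦ 1/3  <
p = 1/3, q = 1/3 ↦ 2/3  ≥
p = 1/3, q = 2/3 ↦ 1/3  <
p = 1/3, q = 1 ↦ 0  <
p = 2/3, q = 0 ↦ 1/3  <
p = 2/3, q = 1/3 ↦ 0  <
p = 2/3, q = 2/3 ↦ 1/3  <
p = 2/3, q = 1 ↦ 0  <
p = 1, q = 0 ↦ 1  ≥
p = 1, q = 1/3 ↦ 2/3  ≥
p = 1, q = 2/3 ↦ 1/3  <
p = 1, q = 1 ↦ 0  <
So 5 of the 16 assignments meet the threshold.

5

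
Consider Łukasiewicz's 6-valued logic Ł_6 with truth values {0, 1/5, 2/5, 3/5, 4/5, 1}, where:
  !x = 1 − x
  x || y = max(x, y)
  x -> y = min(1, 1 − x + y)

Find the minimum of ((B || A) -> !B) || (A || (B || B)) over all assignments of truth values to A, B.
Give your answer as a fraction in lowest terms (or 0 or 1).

4/5

Take A = 0, B = 3/5:
B || A = 3/5 || 0 = 3/5
!B = !3/5 = 2/5
(B || A) -> !B = 3/5 -> 2/5 = 4/5
B || B = 3/5 || 3/5 = 3/5
A || (B || B) = 0 || 3/5 = 3/5
((B || A) -> !B) || (A || (B || B)) = 4/5 || 3/5 = 4/5
No assignment yields a value below 4/5, so this is the minimum.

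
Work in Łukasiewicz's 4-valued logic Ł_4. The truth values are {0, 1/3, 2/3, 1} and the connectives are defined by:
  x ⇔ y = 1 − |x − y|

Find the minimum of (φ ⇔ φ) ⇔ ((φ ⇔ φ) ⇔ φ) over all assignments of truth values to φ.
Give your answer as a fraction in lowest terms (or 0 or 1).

0

Take φ = 0:
φ ⇔ φ = 0 ⇔ 0 = 1
φ ⇔ φ = 0 ⇔ 0 = 1
(φ ⇔ φ) ⇔ φ = 1 ⇔ 0 = 0
(φ ⇔ φ) ⇔ ((φ ⇔ φ) ⇔ φ) = 1 ⇔ 0 = 0
No assignment yields a value below 0, so this is the minimum.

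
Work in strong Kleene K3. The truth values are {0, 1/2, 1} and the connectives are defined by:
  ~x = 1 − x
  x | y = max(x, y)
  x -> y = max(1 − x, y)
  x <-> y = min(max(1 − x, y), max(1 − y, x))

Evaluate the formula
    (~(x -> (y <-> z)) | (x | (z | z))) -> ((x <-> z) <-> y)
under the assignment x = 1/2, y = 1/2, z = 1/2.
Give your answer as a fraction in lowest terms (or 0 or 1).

1/2

y <-> z = 1/2 <-> 1/2 = 1/2
x -> (y <-> z) = 1/2 -> 1/2 = 1/2
~(x -> (y <-> z)) = ~1/2 = 1/2
z | z = 1/2 | 1/2 = 1/2
x | (z | z) = 1/2 | 1/2 = 1/2
~(x -> (y <-> z)) | (x | (z | z)) = 1/2 | 1/2 = 1/2
x <-> z = 1/2 <-> 1/2 = 1/2
(x <-> z) <-> y = 1/2 <-> 1/2 = 1/2
(~(x -> (y <-> z)) | (x | (z | z))) -> ((x <-> z) <-> y) = 1/2 -> 1/2 = 1/2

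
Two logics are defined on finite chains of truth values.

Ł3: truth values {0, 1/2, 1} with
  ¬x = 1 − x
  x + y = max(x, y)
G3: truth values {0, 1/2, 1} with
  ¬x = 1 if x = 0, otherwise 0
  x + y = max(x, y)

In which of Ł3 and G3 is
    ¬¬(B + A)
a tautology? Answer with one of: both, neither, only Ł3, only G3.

neither

In Ł3: at A = 0, B = 0 the value is 0 — not a tautology.
In G3: at A = 0, B = 0 the value is 0 — not a tautology.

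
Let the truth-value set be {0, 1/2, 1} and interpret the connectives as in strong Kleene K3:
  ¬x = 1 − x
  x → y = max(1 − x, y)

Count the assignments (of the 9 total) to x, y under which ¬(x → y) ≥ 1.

1

x = 0, y = 0 ↦ 0  <
x = 0, y = 1/2 ↦ 0  <
x = 0, y = 1 ↦ 0  <
x = 1/2, y = 0 ↦ 1/2  <
x = 1/2, y = 1/2 ↦ 1/2  <
x = 1/2, y = 1 ↦ 0  <
x = 1, y = 0 ↦ 1  ≥
x = 1, y = 1/2 ↦ 1/2  <
x = 1, y = 1 ↦ 0  <
So 1 of the 9 assignments meets the threshold.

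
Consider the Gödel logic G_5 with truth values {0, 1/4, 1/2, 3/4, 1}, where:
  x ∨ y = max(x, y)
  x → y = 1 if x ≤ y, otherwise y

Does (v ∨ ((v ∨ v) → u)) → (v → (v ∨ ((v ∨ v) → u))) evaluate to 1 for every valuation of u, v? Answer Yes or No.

Yes

At u = 1/4, v = 3/4, for instance:
v ∨ v = 3/4 ∨ 3/4 = 3/4
(v ∨ v) → u = 3/4 → 1/4 = 1/4
v ∨ ((v ∨ v) → u) = 3/4 ∨ 1/4 = 3/4
v → (v ∨ ((v ∨ v) → u)) = 3/4 → 3/4 = 1
(v ∨ ((v ∨ v) → u)) → (v → (v ∨ ((v ∨ v) → u))) = 3/4 → 1 = 1
and checking the remaining 24 assignments likewise gives ≥ 1 in every case.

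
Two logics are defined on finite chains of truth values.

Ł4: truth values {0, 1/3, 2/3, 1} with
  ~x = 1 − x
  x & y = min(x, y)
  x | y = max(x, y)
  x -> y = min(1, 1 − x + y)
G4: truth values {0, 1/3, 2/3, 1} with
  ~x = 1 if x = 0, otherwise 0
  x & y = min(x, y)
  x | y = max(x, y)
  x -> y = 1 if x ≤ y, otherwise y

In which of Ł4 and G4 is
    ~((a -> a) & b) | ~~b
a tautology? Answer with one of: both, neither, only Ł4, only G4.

In Ł4: at a = 0, b = 1/3 the value is 2/3 — not a tautology.
In G4: every assignment gives 1 — tautology.

only G4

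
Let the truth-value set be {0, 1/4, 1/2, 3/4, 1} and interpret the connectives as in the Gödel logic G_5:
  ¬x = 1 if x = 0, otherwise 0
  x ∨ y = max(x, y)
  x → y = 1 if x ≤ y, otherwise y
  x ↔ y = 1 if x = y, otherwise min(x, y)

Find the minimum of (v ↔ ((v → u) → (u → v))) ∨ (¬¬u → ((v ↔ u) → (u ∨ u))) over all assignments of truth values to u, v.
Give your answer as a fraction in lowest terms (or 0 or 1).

Take u = 1/4, v = 1/4:
v → u = 1/4 → 1/4 = 1
u → v = 1/4 → 1/4 = 1
(v → u) → (u → v) = 1 → 1 = 1
v ↔ ((v → u) → (u → v)) = 1/4 ↔ 1 = 1/4
¬u = ¬1/4 = 0
¬¬u = ¬0 = 1
v ↔ u = 1/4 ↔ 1/4 = 1
u ∨ u = 1/4 ∨ 1/4 = 1/4
(v ↔ u) → (u ∨ u) = 1 → 1/4 = 1/4
¬¬u → ((v ↔ u) → (u ∨ u)) = 1 → 1/4 = 1/4
(v ↔ ((v → u) → (u → v))) ∨ (¬¬u → ((v ↔ u) → (u ∨ u))) = 1/4 ∨ 1/4 = 1/4
No assignment yields a value below 1/4, so this is the minimum.

1/4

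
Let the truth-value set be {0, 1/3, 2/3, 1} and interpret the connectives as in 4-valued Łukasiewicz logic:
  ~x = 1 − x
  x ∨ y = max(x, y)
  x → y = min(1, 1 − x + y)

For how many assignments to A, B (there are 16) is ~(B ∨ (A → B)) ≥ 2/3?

3

A = 0, B = 0 ↦ 0  <
A = 0, B = 1/3 ↦ 0  <
A = 0, B = 2/3 ↦ 0  <
A = 0, B = 1 ↦ 0  <
A = 1/3, B = 0 ↦ 1/3  <
A = 1/3, B = 1/3 ↦ 0  <
A = 1/3, B = 2/3 ↦ 0  <
A = 1/3, B = 1 ↦ 0  <
A = 2/3, B = 0 ↦ 2/3  ≥
A = 2/3, B = 1/3 ↦ 1/3  <
A = 2/3, B = 2/3 ↦ 0  <
A = 2/3, B = 1 ↦ 0  <
A = 1, B = 0 ↦ 1  ≥
A = 1, B = 1/3 ↦ 2/3  ≥
A = 1, B = 2/3 ↦ 1/3  <
A = 1, B = 1 ↦ 0  <
So 3 of the 16 assignments meet the threshold.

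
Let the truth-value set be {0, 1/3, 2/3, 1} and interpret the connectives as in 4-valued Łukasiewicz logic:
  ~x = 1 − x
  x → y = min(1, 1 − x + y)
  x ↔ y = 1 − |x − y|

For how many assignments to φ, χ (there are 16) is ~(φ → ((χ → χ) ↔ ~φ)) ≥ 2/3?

4

φ = 0, χ = 0 ↦ 0  <
φ = 0, χ = 1/3 ↦ 0  <
φ = 0, χ = 2/3 ↦ 0  <
φ = 0, χ = 1 ↦ 0  <
φ = 1/3, χ = 0 ↦ 0  <
φ = 1/3, χ = 1/3 ↦ 0  <
φ = 1/3, χ = 2/3 ↦ 0  <
φ = 1/3, χ = 1 ↦ 0  <
φ = 2/3, χ = 0 ↦ 1/3  <
φ = 2/3, χ = 1/3 ↦ 1/3  <
φ = 2/3, χ = 2/3 ↦ 1/3  <
φ = 2/3, χ = 1 ↦ 1/3  <
φ = 1, χ = 0 ↦ 1  ≥
φ = 1, χ = 1/3 ↦ 1  ≥
φ = 1, χ = 2/3 ↦ 1  ≥
φ = 1, χ = 1 ↦ 1  ≥
So 4 of the 16 assignments meet the threshold.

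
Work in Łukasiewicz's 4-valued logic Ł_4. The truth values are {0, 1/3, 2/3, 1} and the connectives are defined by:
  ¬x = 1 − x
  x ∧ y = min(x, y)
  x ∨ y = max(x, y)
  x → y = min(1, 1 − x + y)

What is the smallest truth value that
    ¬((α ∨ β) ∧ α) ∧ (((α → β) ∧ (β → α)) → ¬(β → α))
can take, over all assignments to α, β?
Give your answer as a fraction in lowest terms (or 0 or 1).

Take α = 0, β = 0:
α ∨ β = 0 ∨ 0 = 0
(α ∨ β) ∧ α = 0 ∧ 0 = 0
¬((α ∨ β) ∧ α) = ¬0 = 1
α → β = 0 → 0 = 1
β → α = 0 → 0 = 1
(α → β) ∧ (β → α) = 1 ∧ 1 = 1
β → α = 0 → 0 = 1
¬(β → α) = ¬1 = 0
((α → β) ∧ (β → α)) → ¬(β → α) = 1 → 0 = 0
¬((α ∨ β) ∧ α) ∧ (((α → β) ∧ (β → α)) → ¬(β → α)) = 1 ∧ 0 = 0
No assignment yields a value below 0, so this is the minimum.

0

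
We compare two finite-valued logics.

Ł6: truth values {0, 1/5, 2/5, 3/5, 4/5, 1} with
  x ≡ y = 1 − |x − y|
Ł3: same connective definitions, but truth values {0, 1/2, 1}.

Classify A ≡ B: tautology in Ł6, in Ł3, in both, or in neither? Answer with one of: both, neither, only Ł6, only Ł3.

In Ł6: at A = 0, B = 1/5 the value is 4/5 — not a tautology.
In Ł3: at A = 0, B = 1/2 the value is 1/2 — not a tautology.

neither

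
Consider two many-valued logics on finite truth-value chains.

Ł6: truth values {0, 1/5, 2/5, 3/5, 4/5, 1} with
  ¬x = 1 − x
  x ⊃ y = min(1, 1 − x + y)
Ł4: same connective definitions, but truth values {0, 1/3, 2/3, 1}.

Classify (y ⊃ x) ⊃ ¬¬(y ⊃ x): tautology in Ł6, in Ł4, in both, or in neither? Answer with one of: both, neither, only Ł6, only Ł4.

In Ł6: every assignment gives 1 — tautology.
In Ł4: every assignment gives 1 — tautology.

both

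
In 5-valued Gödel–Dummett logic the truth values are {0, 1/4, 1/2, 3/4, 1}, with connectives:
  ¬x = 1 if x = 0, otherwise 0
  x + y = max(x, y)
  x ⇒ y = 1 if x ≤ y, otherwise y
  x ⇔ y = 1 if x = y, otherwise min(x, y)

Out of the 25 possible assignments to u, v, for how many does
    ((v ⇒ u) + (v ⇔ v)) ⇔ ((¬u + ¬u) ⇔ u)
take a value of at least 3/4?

value 0: 25 assignments
So 0 of the 25 assignments meet the threshold.

0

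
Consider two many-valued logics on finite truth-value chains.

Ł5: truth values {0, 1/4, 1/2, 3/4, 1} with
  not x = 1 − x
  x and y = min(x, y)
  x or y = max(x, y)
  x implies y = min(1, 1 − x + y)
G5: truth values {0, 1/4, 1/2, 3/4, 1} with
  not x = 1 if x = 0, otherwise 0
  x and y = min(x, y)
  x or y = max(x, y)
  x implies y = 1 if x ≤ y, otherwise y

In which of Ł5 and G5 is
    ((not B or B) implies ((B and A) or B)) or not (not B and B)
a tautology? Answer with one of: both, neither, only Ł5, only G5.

In Ł5: at A = 0, B = 1/4 the value is 3/4 — not a tautology.
In G5: every assignment gives 1 — tautology.

only G5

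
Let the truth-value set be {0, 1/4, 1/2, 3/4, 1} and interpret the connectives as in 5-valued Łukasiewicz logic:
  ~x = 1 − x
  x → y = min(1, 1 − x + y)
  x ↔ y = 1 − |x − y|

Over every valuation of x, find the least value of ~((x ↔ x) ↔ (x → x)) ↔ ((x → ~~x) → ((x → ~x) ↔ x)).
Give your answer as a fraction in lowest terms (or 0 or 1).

1/4

Take x = 3/4:
x ↔ x = 3/4 ↔ 3/4 = 1
x → x = 3/4 → 3/4 = 1
(x ↔ x) ↔ (x → x) = 1 ↔ 1 = 1
~((x ↔ x) ↔ (x → x)) = ~1 = 0
~x = ~3/4 = 1/4
~~x = ~1/4 = 3/4
x → ~~x = 3/4 → 3/4 = 1
~x = ~3/4 = 1/4
x → ~x = 3/4 → 1/4 = 1/2
(x → ~x) ↔ x = 1/2 ↔ 3/4 = 3/4
(x → ~~x) → ((x → ~x) ↔ x) = 1 → 3/4 = 3/4
~((x ↔ x) ↔ (x → x)) ↔ ((x → ~~x) → ((x → ~x) ↔ x)) = 0 ↔ 3/4 = 1/4
No assignment yields a value below 1/4, so this is the minimum.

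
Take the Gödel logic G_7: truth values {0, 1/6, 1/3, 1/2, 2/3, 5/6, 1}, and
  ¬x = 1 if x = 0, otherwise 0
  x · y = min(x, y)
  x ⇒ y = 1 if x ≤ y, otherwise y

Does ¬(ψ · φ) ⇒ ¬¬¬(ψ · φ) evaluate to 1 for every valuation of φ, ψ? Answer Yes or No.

Yes

At φ = 1, ψ = 2/3, for instance:
ψ · φ = 2/3 · 1 = 2/3
¬(ψ · φ) = ¬2/3 = 0
¬¬(ψ · φ) = ¬0 = 1
¬¬¬(ψ · φ) = ¬1 = 0
¬(ψ · φ) ⇒ ¬¬¬(ψ · φ) = 0 ⇒ 0 = 1
and checking the remaining 48 assignments likewise gives ≥ 1 in every case.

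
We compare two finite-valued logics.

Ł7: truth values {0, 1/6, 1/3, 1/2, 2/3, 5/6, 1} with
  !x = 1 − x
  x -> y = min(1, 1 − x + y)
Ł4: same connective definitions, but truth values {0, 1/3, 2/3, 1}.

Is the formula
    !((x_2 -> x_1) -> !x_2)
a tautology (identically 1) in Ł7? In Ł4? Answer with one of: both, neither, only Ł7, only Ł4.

In Ł7: at x_1 = 0, x_2 = 0 the value is 0 — not a tautology.
In Ł4: at x_1 = 0, x_2 = 0 the value is 0 — not a tautology.

neither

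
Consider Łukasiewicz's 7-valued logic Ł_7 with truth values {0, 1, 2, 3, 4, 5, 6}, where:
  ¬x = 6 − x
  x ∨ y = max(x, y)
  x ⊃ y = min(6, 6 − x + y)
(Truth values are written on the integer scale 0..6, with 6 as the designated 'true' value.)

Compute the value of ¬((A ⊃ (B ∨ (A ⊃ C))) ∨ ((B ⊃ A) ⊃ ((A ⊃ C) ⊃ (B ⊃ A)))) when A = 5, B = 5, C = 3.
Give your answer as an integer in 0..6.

A ⊃ C = 5 ⊃ 3 = 4
B ∨ (A ⊃ C) = 5 ∨ 4 = 5
A ⊃ (B ∨ (A ⊃ C)) = 5 ⊃ 5 = 6
B ⊃ A = 5 ⊃ 5 = 6
A ⊃ C = 5 ⊃ 3 = 4
B ⊃ A = 5 ⊃ 5 = 6
(A ⊃ C) ⊃ (B ⊃ A) = 4 ⊃ 6 = 6
(B ⊃ A) ⊃ ((A ⊃ C) ⊃ (B ⊃ A)) = 6 ⊃ 6 = 6
(A ⊃ (B ∨ (A ⊃ C))) ∨ ((B ⊃ A) ⊃ ((A ⊃ C) ⊃ (B ⊃ A))) = 6 ∨ 6 = 6
¬((A ⊃ (B ∨ (A ⊃ C))) ∨ ((B ⊃ A) ⊃ ((A ⊃ C) ⊃ (B ⊃ A)))) = ¬6 = 0

0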